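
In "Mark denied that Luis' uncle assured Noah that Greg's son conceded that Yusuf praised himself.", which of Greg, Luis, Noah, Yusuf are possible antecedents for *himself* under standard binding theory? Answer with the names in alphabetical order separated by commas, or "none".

Yusuf

*himself* is a reflexive; Principle A requires it to be bound within its binding domain — the clause headed by 'praised'.
— Greg: possessor inside the subject DP of the clause headed by 'conceded'; does not c-command the reflexive — cannot bind it (Principle A).
— Luis: possessor inside the subject DP of the clause headed by 'assured'; does not c-command the reflexive — cannot bind it (Principle A).
— Noah: object of the clause headed by 'assured'; c-commands the reflexive but lies outside its binding domain — cannot bind it (Principle A).
— Yusuf: subject of the clause headed by 'praised'; c-commands the reflexive within its binding domain — allowed (Principle A).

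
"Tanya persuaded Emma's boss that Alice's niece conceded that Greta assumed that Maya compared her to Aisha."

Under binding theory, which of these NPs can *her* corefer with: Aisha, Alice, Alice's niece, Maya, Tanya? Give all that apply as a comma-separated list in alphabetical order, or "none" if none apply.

Alice, Alice's niece, Tanya

*her* is a pronoun; Principle B requires it to be free in its binding domain — the clause headed by 'compared'.
— Aisha: second object of the clause headed by 'compared'; is c-commanded by the pronoun; coreference would bind this R-expression — blocked (Principle C).
— Alice: possessor inside the subject DP of the clause headed by 'conceded'; does not c-command the pronoun — Principle B does not apply; allowed.
— Alice's niece: subject of the clause headed by 'conceded'; c-commands the pronoun but lies outside its binding domain — allowed.
— Maya: subject of the clause headed by 'compared'; c-commands the pronoun within its binding domain — blocked (Principle B).
— Tanya: subject of the matrix clause; c-commands the pronoun but lies outside its binding domain — allowed.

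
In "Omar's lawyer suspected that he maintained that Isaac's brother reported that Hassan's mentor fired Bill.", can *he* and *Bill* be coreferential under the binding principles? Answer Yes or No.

No

*Bill* is an R-expression; Principle C requires it to be free (not bound by any c-commanding expression).
— he: subject of the clause headed by 'maintained'; the pronoun c-commands the R-expression — coreference blocked (Principle C).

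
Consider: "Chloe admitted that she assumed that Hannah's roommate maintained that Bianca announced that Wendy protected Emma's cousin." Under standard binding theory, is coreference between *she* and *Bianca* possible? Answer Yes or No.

*Bianca* is an R-expression; Principle C requires it to be free (not bound by any c-commanding expression).
— she: subject of the clause headed by 'assumed'; the pronoun c-commands the R-expression — coreference blocked (Principle C).

No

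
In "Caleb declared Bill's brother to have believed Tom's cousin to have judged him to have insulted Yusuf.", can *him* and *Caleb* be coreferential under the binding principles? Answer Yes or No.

Yes

*Caleb* is an R-expression; Principle C requires it to be free (not bound by any c-commanding expression).
— him: subject of the clause headed by 'insulted'; the pronoun does not c-command the R-expression — coreference allowed.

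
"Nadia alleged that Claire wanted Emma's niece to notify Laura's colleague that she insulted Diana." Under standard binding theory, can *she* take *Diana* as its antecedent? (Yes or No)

*she* is a pronoun; Principle B requires it to be free in its binding domain — the clause headed by 'insulted'.
— Diana: object of the clause headed by 'insulted'; is c-commanded by the pronoun; coreference would bind this R-expression — blocked (Principle C).

No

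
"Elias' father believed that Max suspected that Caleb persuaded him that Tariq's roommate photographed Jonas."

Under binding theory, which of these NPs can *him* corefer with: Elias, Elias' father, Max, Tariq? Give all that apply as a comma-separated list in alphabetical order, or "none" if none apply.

Elias, Elias' father, Max

*him* is a pronoun; Principle B requires it to be free in its binding domain — the clause headed by 'persuaded'.
— Elias: possessor inside the subject DP of the matrix clause; does not c-command the pronoun — Principle B does not apply; allowed.
— Elias' father: subject of the matrix clause; c-commands the pronoun but lies outside its binding domain — allowed.
— Max: subject of the clause headed by 'suspected'; c-commands the pronoun but lies outside its binding domain — allowed.
— Tariq: possessor inside the subject DP of the clause headed by 'photographed'; is c-commanded by the pronoun; coreference would bind this R-expression — blocked (Principle C).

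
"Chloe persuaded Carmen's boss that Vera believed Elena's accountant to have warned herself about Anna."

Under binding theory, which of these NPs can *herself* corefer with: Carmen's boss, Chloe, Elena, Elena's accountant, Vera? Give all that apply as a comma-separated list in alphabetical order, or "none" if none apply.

*herself* is a reflexive; Principle A requires it to be bound within its binding domain — the clause headed by 'warned'.
— Carmen's boss: object of the matrix clause; c-commands the reflexive but lies outside its binding domain — cannot bind it (Principle A).
— Chloe: subject of the matrix clause; c-commands the reflexive but lies outside its binding domain — cannot bind it (Principle A).
— Elena: possessor inside the subject DP of the clause headed by 'warned'; does not c-command the reflexive — cannot bind it (Principle A).
— Elena's accountant: subject of the clause headed by 'warned'; c-commands the reflexive within its binding domain — allowed (Principle A).
— Vera: subject of the clause headed by 'believed'; c-commands the reflexive but lies outside its binding domain — cannot bind it (Principle A).

Elena's accountant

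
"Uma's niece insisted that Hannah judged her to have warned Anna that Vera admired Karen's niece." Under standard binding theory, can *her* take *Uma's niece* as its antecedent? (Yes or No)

*her* is a pronoun; Principle B requires it to be free in its binding domain — the clause headed by 'judged'.
— Uma's niece: subject of the matrix clause; c-commands the pronoun but lies outside its binding domain — allowed.

Yes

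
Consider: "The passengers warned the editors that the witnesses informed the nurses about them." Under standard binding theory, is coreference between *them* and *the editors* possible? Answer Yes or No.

*the editors* is an R-expression; Principle C requires it to be free (not bound by any c-commanding expression).
— them: second object of the clause headed by 'informed'; the pronoun does not c-command the R-expression — coreference allowed.

Yes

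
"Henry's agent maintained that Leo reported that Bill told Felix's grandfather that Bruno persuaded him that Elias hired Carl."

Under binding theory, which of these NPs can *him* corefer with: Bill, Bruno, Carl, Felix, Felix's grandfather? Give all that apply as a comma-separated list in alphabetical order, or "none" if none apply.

Bill, Felix, Felix's grandfather

*him* is a pronoun; Principle B requires it to be free in its binding domain — the clause headed by 'persuaded'.
— Bill: subject of the clause headed by 'told'; c-commands the pronoun but lies outside its binding domain — allowed.
— Bruno: subject of the clause headed by 'persuaded'; c-commands the pronoun within its binding domain — blocked (Principle B).
— Carl: object of the clause headed by 'hired'; is c-commanded by the pronoun; coreference would bind this R-expression — blocked (Principle C).
— Felix: possessor inside the object DP of the clause headed by 'told'; does not c-command the pronoun — Principle B does not apply; allowed.
— Felix's grandfather: object of the clause headed by 'told'; c-commands the pronoun but lies outside its binding domain — allowed.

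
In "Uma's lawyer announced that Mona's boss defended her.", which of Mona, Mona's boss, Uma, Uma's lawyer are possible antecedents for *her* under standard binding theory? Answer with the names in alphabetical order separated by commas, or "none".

Mona, Uma, Uma's lawyer

*her* is a pronoun; Principle B requires it to be free in its binding domain — the clause headed by 'defended'.
— Mona: possessor inside the subject DP of the clause headed by 'defended'; does not c-command the pronoun — Principle B does not apply; allowed.
— Mona's boss: subject of the clause headed by 'defended'; c-commands the pronoun within its binding domain — blocked (Principle B).
— Uma: possessor inside the subject DP of the matrix clause; does not c-command the pronoun — Principle B does not apply; allowed.
— Uma's lawyer: subject of the matrix clause; c-commands the pronoun but lies outside its binding domain — allowed.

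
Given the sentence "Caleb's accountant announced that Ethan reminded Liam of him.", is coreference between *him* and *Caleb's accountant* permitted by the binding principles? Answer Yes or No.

*him* is a pronoun; Principle B requires it to be free in its binding domain — the clause headed by 'reminded'.
— Caleb's accountant: subject of the matrix clause; c-commands the pronoun but lies outside its binding domain — allowed.

Yes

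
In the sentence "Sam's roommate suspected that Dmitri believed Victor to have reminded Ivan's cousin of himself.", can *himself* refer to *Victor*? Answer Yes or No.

*himself* is a reflexive; Principle A requires it to be bound within its binding domain — the clause headed by 'reminded'.
— Victor: subject of the clause headed by 'reminded'; c-commands the reflexive within its binding domain — allowed (Principle A).

Yes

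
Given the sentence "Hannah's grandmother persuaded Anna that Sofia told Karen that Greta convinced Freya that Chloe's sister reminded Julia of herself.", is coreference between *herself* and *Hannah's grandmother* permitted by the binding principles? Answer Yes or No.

No

*herself* is a reflexive; Principle A requires it to be bound within its binding domain — the clause headed by 'reminded'.
— Hannah's grandmother: subject of the matrix clause; c-commands the reflexive but lies outside its binding domain — cannot bind it (Principle A).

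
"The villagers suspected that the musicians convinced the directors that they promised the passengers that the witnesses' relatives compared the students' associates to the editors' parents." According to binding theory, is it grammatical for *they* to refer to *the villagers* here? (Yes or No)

*the villagers* is an R-expression; Principle C requires it to be free (not bound by any c-commanding expression).
— they: subject of the clause headed by 'promised'; the pronoun does not c-command the R-expression — coreference allowed.

Yes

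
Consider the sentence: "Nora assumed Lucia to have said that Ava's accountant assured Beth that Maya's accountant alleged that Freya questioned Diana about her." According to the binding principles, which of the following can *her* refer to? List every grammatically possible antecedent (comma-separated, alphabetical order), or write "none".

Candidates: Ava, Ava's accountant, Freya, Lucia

*her* is a pronoun; Principle B requires it to be free in its binding domain — the clause headed by 'questioned'.
— Ava: possessor inside the subject DP of the clause headed by 'assured'; does not c-command the pronoun — Principle B does not apply; allowed.
— Ava's accountant: subject of the clause headed by 'assured'; c-commands the pronoun but lies outside its binding domain — allowed.
— Freya: subject of the clause headed by 'questioned'; c-commands the pronoun within its binding domain — blocked (Principle B).
— Lucia: subject of the clause headed by 'said'; c-commands the pronoun but lies outside its binding domain — allowed.

Ava, Ava's accountant, Lucia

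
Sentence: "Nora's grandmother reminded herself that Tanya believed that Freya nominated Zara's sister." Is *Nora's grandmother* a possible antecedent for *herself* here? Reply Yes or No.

*herself* is a reflexive; Principle A requires it to be bound within its binding domain — the matrix clause.
— Nora's grandmother: subject of the matrix clause; c-commands the reflexive within its binding domain — allowed (Principle A).

Yes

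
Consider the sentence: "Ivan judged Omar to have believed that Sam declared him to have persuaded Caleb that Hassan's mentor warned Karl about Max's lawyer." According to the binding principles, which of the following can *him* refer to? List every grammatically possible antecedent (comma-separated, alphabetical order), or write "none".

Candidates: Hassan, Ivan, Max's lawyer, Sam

Ivan

*him* is a pronoun; Principle B requires it to be free in its binding domain — the clause headed by 'declared'.
— Hassan: possessor inside the subject DP of the clause headed by 'warned'; is c-commanded by the pronoun; coreference would bind this R-expression — blocked (Principle C).
— Ivan: subject of the matrix clause; c-commands the pronoun but lies outside its binding domain — allowed.
— Max's lawyer: second object of the clause headed by 'warned'; is c-commanded by the pronoun; coreference would bind this R-expression — blocked (Principle C).
— Sam: subject of the clause headed by 'declared'; c-commands the pronoun within its binding domain — blocked (Principle B).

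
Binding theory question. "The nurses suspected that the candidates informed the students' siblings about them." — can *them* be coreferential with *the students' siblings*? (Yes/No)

No

*them* is a pronoun; Principle B requires it to be free in its binding domain — the clause headed by 'informed'.
— the students' siblings: object of the clause headed by 'informed'; c-commands the pronoun within its binding domain — blocked (Principle B).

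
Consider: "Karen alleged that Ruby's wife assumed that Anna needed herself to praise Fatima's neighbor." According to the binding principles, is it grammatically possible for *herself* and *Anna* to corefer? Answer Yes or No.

*herself* is a reflexive; Principle A requires it to be bound within its binding domain — the clause headed by 'needed'.
— Anna: subject of the clause headed by 'needed'; c-commands the reflexive within its binding domain — allowed (Principle A).

Yes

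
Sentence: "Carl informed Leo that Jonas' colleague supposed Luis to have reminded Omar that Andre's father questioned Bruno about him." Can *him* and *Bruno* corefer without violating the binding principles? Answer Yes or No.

No

*Bruno* is an R-expression; Principle C requires it to be free (not bound by any c-commanding expression).
— him: second object of the clause headed by 'questioned'; the R-expression locally c-commands the pronoun — coreference blocked (Principle B on the pronoun).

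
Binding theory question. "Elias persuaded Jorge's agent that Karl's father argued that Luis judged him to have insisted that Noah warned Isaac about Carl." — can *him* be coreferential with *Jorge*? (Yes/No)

Yes

*him* is a pronoun; Principle B requires it to be free in its binding domain — the clause headed by 'judged'.
— Jorge: possessor inside the object DP of the matrix clause; does not c-command the pronoun — Principle B does not apply; allowed.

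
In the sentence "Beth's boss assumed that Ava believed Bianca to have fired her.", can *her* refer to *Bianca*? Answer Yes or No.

No

*her* is a pronoun; Principle B requires it to be free in its binding domain — the clause headed by 'fired'.
— Bianca: subject of the clause headed by 'fired'; c-commands the pronoun within its binding domain — blocked (Principle B).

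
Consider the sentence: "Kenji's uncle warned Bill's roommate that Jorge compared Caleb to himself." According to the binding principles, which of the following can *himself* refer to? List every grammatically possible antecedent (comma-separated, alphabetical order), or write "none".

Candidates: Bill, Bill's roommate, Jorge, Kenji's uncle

*himself* is a reflexive; Principle A requires it to be bound within its binding domain — the clause headed by 'compared'.
— Bill: possessor inside the object DP of the matrix clause; does not c-command the reflexive — cannot bind it (Principle A).
— Bill's roommate: object of the matrix clause; c-commands the reflexive but lies outside its binding domain — cannot bind it (Principle A).
— Jorge: subject of the clause headed by 'compared'; c-commands the reflexive within its binding domain — allowed (Principle A).
— Kenji's uncle: subject of the matrix clause; c-commands the reflexive but lies outside its binding domain — cannot bind it (Principle A).

Jorge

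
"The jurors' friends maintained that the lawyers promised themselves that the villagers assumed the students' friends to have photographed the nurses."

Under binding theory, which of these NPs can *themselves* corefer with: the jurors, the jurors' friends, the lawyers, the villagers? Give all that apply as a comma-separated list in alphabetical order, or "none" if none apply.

*themselves* is a reflexive; Principle A requires it to be bound within its binding domain — the clause headed by 'promised'.
— the jurors: possessor inside the subject DP of the matrix clause; does not c-command the reflexive — cannot bind it (Principle A).
— the jurors' friends: subject of the matrix clause; c-commands the reflexive but lies outside its binding domain — cannot bind it (Principle A).
— the lawyers: subject of the clause headed by 'promised'; c-commands the reflexive within its binding domain — allowed (Principle A).
— the villagers: subject of the clause headed by 'assumed'; does not c-command the reflexive — cannot bind it (Principle A).

the lawyers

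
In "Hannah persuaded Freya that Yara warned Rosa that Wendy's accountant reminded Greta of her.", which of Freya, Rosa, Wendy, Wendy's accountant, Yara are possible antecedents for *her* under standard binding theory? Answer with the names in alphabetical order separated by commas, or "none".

Freya, Rosa, Wendy, Yara

*her* is a pronoun; Principle B requires it to be free in its binding domain — the clause headed by 'reminded'.
— Freya: object of the matrix clause; c-commands the pronoun but lies outside its binding domain — allowed.
— Rosa: object of the clause headed by 'warned'; c-commands the pronoun but lies outside its binding domain — allowed.
— Wendy: possessor inside the subject DP of the clause headed by 'reminded'; does not c-command the pronoun — Principle B does not apply; allowed.
— Wendy's accountant: subject of the clause headed by 'reminded'; c-commands the pronoun within its binding domain — blocked (Principle B).
— Yara: subject of the clause headed by 'warned'; c-commands the pronoun but lies outside its binding domain — allowed.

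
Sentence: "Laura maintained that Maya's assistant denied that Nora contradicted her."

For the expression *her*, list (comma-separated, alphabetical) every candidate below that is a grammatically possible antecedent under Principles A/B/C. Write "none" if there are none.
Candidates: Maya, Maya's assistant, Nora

Maya, Maya's assistant

*her* is a pronoun; Principle B requires it to be free in its binding domain — the clause headed by 'contradicted'.
— Maya: possessor inside the subject DP of the clause headed by 'denied'; does not c-command the pronoun — Principle B does not apply; allowed.
— Maya's assistant: subject of the clause headed by 'denied'; c-commands the pronoun but lies outside its binding domain — allowed.
— Nora: subject of the clause headed by 'contradicted'; c-commands the pronoun within its binding domain — blocked (Principle B).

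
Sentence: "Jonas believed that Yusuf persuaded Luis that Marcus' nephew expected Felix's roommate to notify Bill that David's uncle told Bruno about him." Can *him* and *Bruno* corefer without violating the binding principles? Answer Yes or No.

*Bruno* is an R-expression; Principle C requires it to be free (not bound by any c-commanding expression).
— him: second object of the clause headed by 'told'; the R-expression locally c-commands the pronoun — coreference blocked (Principle B on the pronoun).

No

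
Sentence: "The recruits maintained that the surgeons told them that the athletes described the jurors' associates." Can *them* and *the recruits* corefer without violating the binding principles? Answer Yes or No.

Yes

*the recruits* is an R-expression; Principle C requires it to be free (not bound by any c-commanding expression).
— them: object of the clause headed by 'told'; the pronoun does not c-command the R-expression — coreference allowed.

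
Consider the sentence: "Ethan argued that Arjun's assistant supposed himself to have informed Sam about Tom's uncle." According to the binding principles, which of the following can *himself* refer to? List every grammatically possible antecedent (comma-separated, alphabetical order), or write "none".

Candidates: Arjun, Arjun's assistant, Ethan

Arjun's assistant

*himself* is a reflexive; Principle A requires it to be bound within its binding domain — the clause headed by 'supposed'.
— Arjun: possessor inside the subject DP of the clause headed by 'supposed'; does not c-command the reflexive — cannot bind it (Principle A).
— Arjun's assistant: subject of the clause headed by 'supposed'; c-commands the reflexive within its binding domain — allowed (Principle A).
— Ethan: subject of the matrix clause; c-commands the reflexive but lies outside its binding domain — cannot bind it (Principle A).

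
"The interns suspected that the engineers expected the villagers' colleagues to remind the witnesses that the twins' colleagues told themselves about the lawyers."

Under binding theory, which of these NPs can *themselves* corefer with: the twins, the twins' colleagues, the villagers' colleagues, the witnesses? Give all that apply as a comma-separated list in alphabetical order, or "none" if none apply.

the twins' colleagues

*themselves* is a reflexive; Principle A requires it to be bound within its binding domain — the clause headed by 'told'.
— the twins: possessor inside the subject DP of the clause headed by 'told'; does not c-command the reflexive — cannot bind it (Principle A).
— the twins' colleagues: subject of the clause headed by 'told'; c-commands the reflexive within its binding domain — allowed (Principle A).
— the villagers' colleagues: subject of the clause headed by 'remind'; c-commands the reflexive but lies outside its binding domain — cannot bind it (Principle A).
— the witnesses: object of the clause headed by 'remind'; c-commands the reflexive but lies outside its binding domain — cannot bind it (Principle A).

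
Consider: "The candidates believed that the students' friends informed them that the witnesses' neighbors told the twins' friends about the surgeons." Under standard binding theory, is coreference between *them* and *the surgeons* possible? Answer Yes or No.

*the surgeons* is an R-expression; Principle C requires it to be free (not bound by any c-commanding expression).
— them: object of the clause headed by 'informed'; the pronoun c-commands the R-expression — coreference blocked (Principle C).

No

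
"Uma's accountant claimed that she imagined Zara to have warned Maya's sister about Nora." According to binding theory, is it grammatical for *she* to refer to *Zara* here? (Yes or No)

No

*Zara* is an R-expression; Principle C requires it to be free (not bound by any c-commanding expression).
— she: subject of the clause headed by 'imagined'; the pronoun c-commands the R-expression — coreference blocked (Principle C).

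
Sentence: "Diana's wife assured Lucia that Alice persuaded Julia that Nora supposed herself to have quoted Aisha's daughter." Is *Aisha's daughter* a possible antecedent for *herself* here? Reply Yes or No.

No

*herself* is a reflexive; Principle A requires it to be bound within its binding domain — the clause headed by 'supposed'.
— Aisha's daughter: object of the clause headed by 'quoted'; does not c-command the reflexive — cannot bind it (Principle A).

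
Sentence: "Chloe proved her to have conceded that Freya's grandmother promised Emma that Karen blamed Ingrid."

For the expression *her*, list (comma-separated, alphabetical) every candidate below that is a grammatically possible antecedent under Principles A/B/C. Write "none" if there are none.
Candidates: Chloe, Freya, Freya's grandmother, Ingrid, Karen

*her* is a pronoun; Principle B requires it to be free in its binding domain — the matrix clause.
— Chloe: subject of the matrix clause; c-commands the pronoun within its binding domain — blocked (Principle B).
— Freya: possessor inside the subject DP of the clause headed by 'promised'; is c-commanded by the pronoun; coreference would bind this R-expression — blocked (Principle C).
— Freya's grandmother: subject of the clause headed by 'promised'; is c-commanded by the pronoun; coreference would bind this R-expression — blocked (Principle C).
— Ingrid: object of the clause headed by 'blamed'; is c-commanded by the pronoun; coreference would bind this R-expression — blocked (Principle C).
— Karen: subject of the clause headed by 'blamed'; is c-commanded by the pronoun; coreference would bind this R-expression — blocked (Principle C).

none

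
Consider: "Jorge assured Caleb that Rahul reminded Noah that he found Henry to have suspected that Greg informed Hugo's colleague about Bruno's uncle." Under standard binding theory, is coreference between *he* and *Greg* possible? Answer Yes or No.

*Greg* is an R-expression; Principle C requires it to be free (not bound by any c-commanding expression).
— he: subject of the clause headed by 'found'; the pronoun c-commands the R-expression — coreference blocked (Principle C).

No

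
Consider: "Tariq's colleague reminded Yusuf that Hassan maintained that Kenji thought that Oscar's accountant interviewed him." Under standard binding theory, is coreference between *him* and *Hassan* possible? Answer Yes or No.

*Hassan* is an R-expression; Principle C requires it to be free (not bound by any c-commanding expression).
— him: object of the clause headed by 'interviewed'; the pronoun does not c-command the R-expression — coreference allowed.

Yes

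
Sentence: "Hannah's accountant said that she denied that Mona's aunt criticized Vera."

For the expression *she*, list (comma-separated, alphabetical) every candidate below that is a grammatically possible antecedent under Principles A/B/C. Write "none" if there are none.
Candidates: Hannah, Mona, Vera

*she* is a pronoun; Principle B requires it to be free in its binding domain — the clause headed by 'denied'.
— Hannah: possessor inside the subject DP of the matrix clause; does not c-command the pronoun — Principle B does not apply; allowed.
— Mona: possessor inside the subject DP of the clause headed by 'criticized'; is c-commanded by the pronoun; coreference would bind this R-expression — blocked (Principle C).
— Vera: object of the clause headed by 'criticized'; is c-commanded by the pronoun; coreference would bind this R-expression — blocked (Principle C).

Hannah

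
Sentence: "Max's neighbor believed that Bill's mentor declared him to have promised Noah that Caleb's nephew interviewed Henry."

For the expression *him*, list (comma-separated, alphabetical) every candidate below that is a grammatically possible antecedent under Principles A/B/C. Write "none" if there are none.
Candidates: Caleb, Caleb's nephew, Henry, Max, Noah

Max

*him* is a pronoun; Principle B requires it to be free in its binding domain — the clause headed by 'declared'.
— Caleb: possessor inside the subject DP of the clause headed by 'interviewed'; is c-commanded by the pronoun; coreference would bind this R-expression — blocked (Principle C).
— Caleb's nephew: subject of the clause headed by 'interviewed'; is c-commanded by the pronoun; coreference would bind this R-expression — blocked (Principle C).
— Henry: object of the clause headed by 'interviewed'; is c-commanded by the pronoun; coreference would bind this R-expression — blocked (Principle C).
— Max: possessor inside the subject DP of the matrix clause; does not c-command the pronoun — Principle B does not apply; allowed.
— Noah: object of the clause headed by 'promised'; is c-commanded by the pronoun; coreference would bind this R-expression — blocked (Principle C).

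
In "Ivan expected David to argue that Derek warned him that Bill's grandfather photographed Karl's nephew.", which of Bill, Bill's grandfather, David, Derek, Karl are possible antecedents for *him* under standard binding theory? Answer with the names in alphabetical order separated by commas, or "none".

*him* is a pronoun; Principle B requires it to be free in its binding domain — the clause headed by 'warned'.
— Bill: possessor inside the subject DP of the clause headed by 'photographed'; is c-commanded by the pronoun; coreference would bind this R-expression — blocked (Principle C).
— Bill's grandfather: subject of the clause headed by 'photographed'; is c-commanded by the pronoun; coreference would bind this R-expression — blocked (Principle C).
— David: subject of the clause headed by 'argue'; c-commands the pronoun but lies outside its binding domain — allowed.
— Derek: subject of the clause headed by 'warned'; c-commands the pronoun within its binding domain — blocked (Principle B).
— Karl: possessor inside the object DP of the clause headed by 'photographed'; is c-commanded by the pronoun; coreference would bind this R-expression — blocked (Principle C).

David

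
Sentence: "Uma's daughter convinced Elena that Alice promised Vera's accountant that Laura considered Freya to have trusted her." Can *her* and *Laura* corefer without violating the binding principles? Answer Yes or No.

Yes

*Laura* is an R-expression; Principle C requires it to be free (not bound by any c-commanding expression).
— her: object of the clause headed by 'trusted'; the pronoun does not c-command the R-expression — coreference allowed.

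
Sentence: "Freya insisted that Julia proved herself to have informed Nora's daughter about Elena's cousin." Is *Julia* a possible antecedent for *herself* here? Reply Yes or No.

*herself* is a reflexive; Principle A requires it to be bound within its binding domain — the clause headed by 'proved'.
— Julia: subject of the clause headed by 'proved'; c-commands the reflexive within its binding domain — allowed (Principle A).

Yes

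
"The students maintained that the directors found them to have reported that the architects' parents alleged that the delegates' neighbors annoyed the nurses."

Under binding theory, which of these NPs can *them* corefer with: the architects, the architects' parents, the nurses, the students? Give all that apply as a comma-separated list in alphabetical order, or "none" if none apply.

the students

*them* is a pronoun; Principle B requires it to be free in its binding domain — the clause headed by 'found'.
— the architects: possessor inside the subject DP of the clause headed by 'alleged'; is c-commanded by the pronoun; coreference would bind this R-expression — blocked (Principle C).
— the architects' parents: subject of the clause headed by 'alleged'; is c-commanded by the pronoun; coreference would bind this R-expression — blocked (Principle C).
— the nurses: object of the clause headed by 'annoyed'; is c-commanded by the pronoun; coreference would bind this R-expression — blocked (Principle C).
— the students: subject of the matrix clause; c-commands the pronoun but lies outside its binding domain — allowed.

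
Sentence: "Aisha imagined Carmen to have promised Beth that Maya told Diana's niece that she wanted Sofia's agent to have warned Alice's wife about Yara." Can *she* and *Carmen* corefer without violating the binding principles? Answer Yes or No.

*Carmen* is an R-expression; Principle C requires it to be free (not bound by any c-commanding expression).
— she: subject of the clause headed by 'wanted'; the pronoun does not c-command the R-expression — coreference allowed.

Yes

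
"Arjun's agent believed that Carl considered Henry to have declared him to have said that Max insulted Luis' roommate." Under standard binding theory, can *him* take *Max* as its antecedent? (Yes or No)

No

*him* is a pronoun; Principle B requires it to be free in its binding domain — the clause headed by 'declared'.
— Max: subject of the clause headed by 'insulted'; is c-commanded by the pronoun; coreference would bind this R-expression — blocked (Principle C).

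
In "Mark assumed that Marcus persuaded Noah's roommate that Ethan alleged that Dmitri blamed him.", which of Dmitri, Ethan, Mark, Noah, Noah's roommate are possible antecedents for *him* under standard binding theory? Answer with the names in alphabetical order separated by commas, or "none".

Ethan, Mark, Noah, Noah's roommate

*him* is a pronoun; Principle B requires it to be free in its binding domain — the clause headed by 'blamed'.
— Dmitri: subject of the clause headed by 'blamed'; c-commands the pronoun within its binding domain — blocked (Principle B).
— Ethan: subject of the clause headed by 'alleged'; c-commands the pronoun but lies outside its binding domain — allowed.
— Mark: subject of the matrix clause; c-commands the pronoun but lies outside its binding domain — allowed.
— Noah: possessor inside the object DP of the clause headed by 'persuaded'; does not c-command the pronoun — Principle B does not apply; allowed.
— Noah's roommate: object of the clause headed by 'persuaded'; c-commands the pronoun but lies outside its binding domain — allowed.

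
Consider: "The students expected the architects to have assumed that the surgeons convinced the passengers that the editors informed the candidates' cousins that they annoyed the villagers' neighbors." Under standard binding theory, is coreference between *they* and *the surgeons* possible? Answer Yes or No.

*the surgeons* is an R-expression; Principle C requires it to be free (not bound by any c-commanding expression).
— they: subject of the clause headed by 'annoyed'; the pronoun does not c-command the R-expression — coreference allowed.

Yes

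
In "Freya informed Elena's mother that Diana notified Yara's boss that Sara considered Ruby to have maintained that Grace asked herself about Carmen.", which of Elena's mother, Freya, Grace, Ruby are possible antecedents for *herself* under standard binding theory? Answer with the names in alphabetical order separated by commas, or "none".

Grace

*herself* is a reflexive; Principle A requires it to be bound within its binding domain — the clause headed by 'asked'.
— Elena's mother: object of the matrix clause; c-commands the reflexive but lies outside its binding domain — cannot bind it (Principle A).
— Freya: subject of the matrix clause; c-commands the reflexive but lies outside its binding domain — cannot bind it (Principle A).
— Grace: subject of the clause headed by 'asked'; c-commands the reflexive within its binding domain — allowed (Principle A).
— Ruby: subject of the clause headed by 'maintained'; c-commands the reflexive but lies outside its binding domain — cannot bind it (Principle A).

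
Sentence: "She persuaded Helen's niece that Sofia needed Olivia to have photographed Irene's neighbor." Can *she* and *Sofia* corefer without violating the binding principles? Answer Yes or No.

*Sofia* is an R-expression; Principle C requires it to be free (not bound by any c-commanding expression).
— she: subject of the matrix clause; the pronoun c-commands the R-expression — coreference blocked (Principle C).

No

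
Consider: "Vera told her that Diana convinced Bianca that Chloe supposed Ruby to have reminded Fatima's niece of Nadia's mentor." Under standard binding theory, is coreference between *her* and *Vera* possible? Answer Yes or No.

No

*Vera* is an R-expression; Principle C requires it to be free (not bound by any c-commanding expression).
— her: object of the matrix clause; the R-expression locally c-commands the pronoun — coreference blocked (Principle B on the pronoun).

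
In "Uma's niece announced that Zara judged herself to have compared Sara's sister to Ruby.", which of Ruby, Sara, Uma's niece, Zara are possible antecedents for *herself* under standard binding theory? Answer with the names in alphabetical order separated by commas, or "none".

Zara

*herself* is a reflexive; Principle A requires it to be bound within its binding domain — the clause headed by 'judged'.
— Ruby: second object of the clause headed by 'compared'; does not c-command the reflexive — cannot bind it (Principle A).
— Sara: possessor inside the object DP of the clause headed by 'compared'; does not c-command the reflexive — cannot bind it (Principle A).
— Uma's niece: subject of the matrix clause; c-commands the reflexive but lies outside its binding domain — cannot bind it (Principle A).
— Zara: subject of the clause headed by 'judged'; c-commands the reflexive within its binding domain — allowed (Principle A).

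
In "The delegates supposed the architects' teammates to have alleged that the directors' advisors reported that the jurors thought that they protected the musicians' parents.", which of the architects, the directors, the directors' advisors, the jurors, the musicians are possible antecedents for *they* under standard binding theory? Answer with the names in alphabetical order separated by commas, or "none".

the architects, the directors, the directors' advisors, the jurors

*they* is a pronoun; Principle B requires it to be free in its binding domain — the clause headed by 'protected'.
— the architects: possessor inside the subject DP of the clause headed by 'alleged'; does not c-command the pronoun — Principle B does not apply; allowed.
— the directors: possessor inside the subject DP of the clause headed by 'reported'; does not c-command the pronoun — Principle B does not apply; allowed.
— the directors' advisors: subject of the clause headed by 'reported'; c-commands the pronoun but lies outside its binding domain — allowed.
— the jurors: subject of the clause headed by 'thought'; c-commands the pronoun but lies outside its binding domain — allowed.
— the musicians: possessor inside the object DP of the clause headed by 'protected'; is c-commanded by the pronoun; coreference would bind this R-expression — blocked (Principle C).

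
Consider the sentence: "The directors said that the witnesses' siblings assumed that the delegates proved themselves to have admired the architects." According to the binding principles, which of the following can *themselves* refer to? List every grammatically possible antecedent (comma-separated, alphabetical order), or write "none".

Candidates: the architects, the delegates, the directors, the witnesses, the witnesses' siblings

*themselves* is a reflexive; Principle A requires it to be bound within its binding domain — the clause headed by 'proved'.
— the architects: object of the clause headed by 'admired'; does not c-command the reflexive — cannot bind it (Principle A).
— the delegates: subject of the clause headed by 'proved'; c-commands the reflexive within its binding domain — allowed (Principle A).
— the directors: subject of the matrix clause; c-commands the reflexive but lies outside its binding domain — cannot bind it (Principle A).
— the witnesses: possessor inside the subject DP of the clause headed by 'assumed'; does not c-command the reflexive — cannot bind it (Principle A).
— the witnesses' siblings: subject of the clause headed by 'assumed'; c-commands the reflexive but lies outside its binding domain — cannot bind it (Principle A).

the delegates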